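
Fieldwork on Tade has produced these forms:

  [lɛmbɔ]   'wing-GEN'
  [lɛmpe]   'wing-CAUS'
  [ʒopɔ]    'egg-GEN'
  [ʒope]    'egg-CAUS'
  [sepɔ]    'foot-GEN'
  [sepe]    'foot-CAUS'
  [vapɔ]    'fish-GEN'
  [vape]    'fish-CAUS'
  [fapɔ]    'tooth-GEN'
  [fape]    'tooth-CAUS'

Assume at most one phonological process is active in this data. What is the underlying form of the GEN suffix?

The GEN suffix surfaces as [-bɔ] and [-pɔ], depending on the final segment of the stem.
By contrast the CAUS suffix keeps its initial [p] throughout — that segment must be underlying.
The GEN suffix is therefore /-bɔ/ underlyingly, with post-vocalic devoicing: voiced stops become voiceless after a vowel.

/-bɔ/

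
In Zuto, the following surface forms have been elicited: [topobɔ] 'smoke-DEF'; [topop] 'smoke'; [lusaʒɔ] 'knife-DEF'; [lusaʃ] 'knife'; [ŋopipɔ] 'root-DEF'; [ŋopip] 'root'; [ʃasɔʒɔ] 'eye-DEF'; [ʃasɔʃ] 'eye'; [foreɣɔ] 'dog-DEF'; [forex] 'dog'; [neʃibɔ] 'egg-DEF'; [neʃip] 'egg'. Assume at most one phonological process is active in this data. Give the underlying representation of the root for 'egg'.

The root 'egg' surfaces as [neʃibɔ] and [neʃip], with a stem-final [b] ~ [p] alternation.
The stem 'root' ([ŋopipɔ], [ŋopip]) shows [p] unchanged in both environments, so [p] cannot be basic with [b] derived before the DEF suffix.
Therefore /b/ is basic and [p] is derived by word-final obstruent devoicing (voiced obstruents become voiceless word-finally).
So 'egg' = /neʃib/.

/neʃib/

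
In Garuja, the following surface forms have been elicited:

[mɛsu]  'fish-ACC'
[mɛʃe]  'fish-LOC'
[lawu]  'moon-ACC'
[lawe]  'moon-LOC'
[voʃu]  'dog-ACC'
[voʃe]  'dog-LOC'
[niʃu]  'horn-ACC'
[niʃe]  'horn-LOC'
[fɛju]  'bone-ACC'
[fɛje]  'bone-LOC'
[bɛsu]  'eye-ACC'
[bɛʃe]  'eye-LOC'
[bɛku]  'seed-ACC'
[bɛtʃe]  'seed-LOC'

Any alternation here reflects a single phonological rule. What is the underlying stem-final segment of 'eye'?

/s/

The root 'eye' surfaces as [bɛsu] and [bɛʃe], with a stem-final [s] ~ [ʃ] alternation.
But 'dog' keeps [ʃ] in both environments ([voʃu], [voʃe]), so there is no rule changing /ʃ/ to [s] before the ACC suffix.
The alternation reflects palatalization before a front vowel: /k/ and /s/ become palato-alveolar [tʃ] and [ʃ] before a front vowel. /s/ is underlying.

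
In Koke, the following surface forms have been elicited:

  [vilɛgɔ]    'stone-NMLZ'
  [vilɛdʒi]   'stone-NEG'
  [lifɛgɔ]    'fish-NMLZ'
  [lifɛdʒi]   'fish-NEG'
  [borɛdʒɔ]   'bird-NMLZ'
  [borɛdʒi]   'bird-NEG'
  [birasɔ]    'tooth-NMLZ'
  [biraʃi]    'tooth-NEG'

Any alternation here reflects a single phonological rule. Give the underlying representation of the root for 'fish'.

The stem for 'fish' ends in [g] in [lifɛgɔ] but [dʒ] in [lifɛdʒi].
If /dʒ/ were underlying and a rule turned it into [g] before the NMLZ suffix, 'bird' would also alternate; but it has [dʒ] in both [borɛdʒɔ] and [borɛdʒi].
The underlying segment must be /g/; /g/ and /s/ become palato-alveolar [dʒ] and [ʃ] before a front vowel, yielding [dʒ] there.

/lifɛg/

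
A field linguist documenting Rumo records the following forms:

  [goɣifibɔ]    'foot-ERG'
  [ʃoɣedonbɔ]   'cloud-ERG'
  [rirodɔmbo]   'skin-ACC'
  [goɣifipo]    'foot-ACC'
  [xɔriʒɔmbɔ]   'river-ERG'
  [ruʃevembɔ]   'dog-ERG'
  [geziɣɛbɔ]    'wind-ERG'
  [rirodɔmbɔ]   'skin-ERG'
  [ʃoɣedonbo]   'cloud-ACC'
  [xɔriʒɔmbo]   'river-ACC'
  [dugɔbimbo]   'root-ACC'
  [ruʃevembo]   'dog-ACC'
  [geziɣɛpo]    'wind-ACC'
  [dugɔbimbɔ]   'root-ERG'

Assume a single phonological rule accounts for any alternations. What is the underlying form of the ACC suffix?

/-po/

The ACC suffix surfaces as [-bo] and [-po], depending on the final segment of the stem.
By contrast the ERG suffix keeps its initial [b] throughout — that segment must be underlying.
So the underlying form is /-po/, and voiceless stops become voiced after a nasal.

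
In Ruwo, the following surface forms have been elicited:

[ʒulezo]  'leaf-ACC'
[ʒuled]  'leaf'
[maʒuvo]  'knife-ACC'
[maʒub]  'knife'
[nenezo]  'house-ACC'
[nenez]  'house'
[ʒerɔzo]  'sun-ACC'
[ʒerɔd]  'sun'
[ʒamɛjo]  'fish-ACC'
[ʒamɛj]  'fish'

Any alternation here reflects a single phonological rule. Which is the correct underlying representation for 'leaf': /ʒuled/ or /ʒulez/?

In [ʒulezo] and [ʒuled] the final segment of 'leaf' alternates: [z] ~ [d].
But 'house' keeps [z] in both environments ([nenezo], [nenez]), so there is no rule changing /z/ to [d] in isolation.
Therefore /d/ is basic and [z] is derived by intervocalic spirantization (voiced stops become fricatives between vowels).

/ʒuled/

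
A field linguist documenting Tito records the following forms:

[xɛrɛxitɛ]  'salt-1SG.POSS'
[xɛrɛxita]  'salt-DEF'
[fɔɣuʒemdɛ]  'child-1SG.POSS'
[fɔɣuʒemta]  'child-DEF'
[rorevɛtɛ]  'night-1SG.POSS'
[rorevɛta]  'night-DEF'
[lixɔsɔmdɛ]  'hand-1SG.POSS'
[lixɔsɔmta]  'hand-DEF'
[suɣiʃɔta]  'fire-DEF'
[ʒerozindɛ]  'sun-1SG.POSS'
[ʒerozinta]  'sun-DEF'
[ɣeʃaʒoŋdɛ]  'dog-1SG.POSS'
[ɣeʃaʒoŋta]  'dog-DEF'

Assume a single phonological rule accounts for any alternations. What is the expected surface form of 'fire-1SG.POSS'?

The 1SG.POSS suffix surfaces as [-dɛ] and [-tɛ], depending on the final segment of the stem.
By contrast the DEF suffix keeps its initial [t] throughout — that segment must be underlying.
The 1SG.POSS suffix is therefore /-dɛ/ underlyingly, with post-vocalic devoicing: voiced stops become voiceless after a vowel.
After 'fire', which ends in a vowel, the suffix surfaces as [-tɛ], giving [suɣiʃɔtɛ].

[suɣiʃɔtɛ]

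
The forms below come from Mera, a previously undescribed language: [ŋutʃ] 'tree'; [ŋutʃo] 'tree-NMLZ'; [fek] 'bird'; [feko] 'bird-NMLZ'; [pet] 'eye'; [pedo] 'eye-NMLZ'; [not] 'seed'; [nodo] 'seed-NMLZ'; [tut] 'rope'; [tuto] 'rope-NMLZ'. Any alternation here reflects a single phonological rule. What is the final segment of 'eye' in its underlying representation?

In [pet] and [pedo] the final segment of 'eye' alternates: [t] ~ [d].
But 'rope' keeps [t] in both environments ([tut], [tuto]), so there is no rule changing /t/ to [d] before the NMLZ suffix.
The alternation reflects word-final obstruent devoicing: voiced obstruents become voiceless word-finally. /d/ is underlying.

/d/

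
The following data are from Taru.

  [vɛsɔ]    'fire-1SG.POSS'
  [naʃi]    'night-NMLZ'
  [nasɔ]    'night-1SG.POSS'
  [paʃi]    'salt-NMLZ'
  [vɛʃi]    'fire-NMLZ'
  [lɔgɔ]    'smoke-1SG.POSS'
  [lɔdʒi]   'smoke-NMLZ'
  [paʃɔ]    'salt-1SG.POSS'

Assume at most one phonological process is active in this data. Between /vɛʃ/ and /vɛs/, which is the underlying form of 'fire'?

/vɛs/

The stem for 'fire' ends in [s] in [vɛsɔ] but [ʃ] in [vɛʃi].
But 'salt' keeps [ʃ] in both environments ([paʃɔ], [paʃi]), so there is no rule changing /ʃ/ to [s] before the 1SG.POSS suffix.
The alternation reflects palatalization before a front vowel: /g/ and /s/ become palato-alveolar [dʒ] and [ʃ] before a front vowel. /s/ is underlying.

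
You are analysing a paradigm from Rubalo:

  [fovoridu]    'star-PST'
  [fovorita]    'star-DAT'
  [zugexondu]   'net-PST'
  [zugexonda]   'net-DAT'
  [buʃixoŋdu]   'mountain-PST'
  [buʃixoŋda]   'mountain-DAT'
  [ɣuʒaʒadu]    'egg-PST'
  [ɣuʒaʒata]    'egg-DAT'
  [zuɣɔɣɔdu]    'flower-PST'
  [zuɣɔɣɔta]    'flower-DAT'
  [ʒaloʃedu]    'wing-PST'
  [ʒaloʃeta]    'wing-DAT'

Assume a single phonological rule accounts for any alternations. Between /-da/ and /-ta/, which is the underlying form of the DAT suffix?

The DAT morpheme has two allomorphs, [-da] and [-ta].
The PST suffix, which begins with [d], is invariant after every stem; so [d] is not altered by any rule here.
The DAT suffix is therefore /-ta/ underlyingly, with post-nasal voicing: voiceless stops become voiced after a nasal.

/-ta/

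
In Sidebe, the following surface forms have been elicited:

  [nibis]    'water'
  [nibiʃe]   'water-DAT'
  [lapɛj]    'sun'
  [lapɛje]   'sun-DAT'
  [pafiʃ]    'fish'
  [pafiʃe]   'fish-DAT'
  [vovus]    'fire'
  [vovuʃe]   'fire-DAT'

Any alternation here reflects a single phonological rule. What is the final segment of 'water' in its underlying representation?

/s/

The root 'water' surfaces as [nibis] and [nibiʃe], with a stem-final [s] ~ [ʃ] alternation.
Compare 'fish', with invariant [ʃ] in [pafiʃ] and [pafiʃe]: an analysis with underlying /ʃ/ and a rule producing [s] in isolation would wrongly predict alternation here too.
The underlying segment must be /s/; /s/ becomes palato-alveolar [ʃ] before a front vowel, yielding [ʃ] there.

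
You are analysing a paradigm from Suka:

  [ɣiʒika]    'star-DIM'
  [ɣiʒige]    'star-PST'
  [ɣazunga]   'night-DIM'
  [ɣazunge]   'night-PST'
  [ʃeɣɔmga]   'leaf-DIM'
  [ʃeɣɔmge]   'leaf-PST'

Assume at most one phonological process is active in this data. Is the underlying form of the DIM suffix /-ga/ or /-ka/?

The DIM suffix surfaces as [-ga] and [-ka], depending on the final segment of the stem.
By contrast the PST suffix keeps its initial [g] throughout — that segment must be underlying.
So the underlying form is /-ka/, and voiceless stops become voiced after a nasal.

/-ka/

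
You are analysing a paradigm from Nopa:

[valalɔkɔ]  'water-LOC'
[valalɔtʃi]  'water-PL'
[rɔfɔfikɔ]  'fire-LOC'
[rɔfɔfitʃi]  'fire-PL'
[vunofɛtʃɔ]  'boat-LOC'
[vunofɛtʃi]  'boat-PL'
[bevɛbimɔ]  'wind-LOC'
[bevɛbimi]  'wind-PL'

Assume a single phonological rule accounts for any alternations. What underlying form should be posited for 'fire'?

/rɔfɔfik/

'fire' shows [k] ~ [tʃ] at the end of the stem ([rɔfɔfikɔ] vs [rɔfɔfitʃi]).
The stem 'boat' ([vunofɛtʃɔ], [vunofɛtʃi]) shows [tʃ] unchanged in both environments, so [tʃ] cannot be basic with [k] derived before the LOC suffix.
The underlying segment must be /k/; /k/ becomes palato-alveolar [tʃ] before a front vowel, yielding [tʃ] there.
So 'fire' = /rɔfɔfik/.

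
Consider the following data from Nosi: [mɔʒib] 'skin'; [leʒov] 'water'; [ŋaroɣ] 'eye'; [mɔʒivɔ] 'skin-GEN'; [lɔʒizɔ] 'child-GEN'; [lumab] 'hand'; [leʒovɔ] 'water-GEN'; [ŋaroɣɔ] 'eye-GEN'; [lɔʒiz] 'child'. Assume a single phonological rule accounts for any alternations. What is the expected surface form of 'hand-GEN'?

[lumavɔ]

The stem for 'skin' ends in [v] in [mɔʒivɔ] but [b] in [mɔʒib].
The stem 'water' ([leʒovɔ], [leʒov]) shows [v] unchanged in both environments, so [v] cannot be basic with [b] derived in isolation.
Therefore /b/ is basic and [v] is derived by intervocalic spirantization (voiced stops become fricatives between vowels).
From [lumab] the stem 'hand' is /lumab/; between vowels this yields [lumavɔ].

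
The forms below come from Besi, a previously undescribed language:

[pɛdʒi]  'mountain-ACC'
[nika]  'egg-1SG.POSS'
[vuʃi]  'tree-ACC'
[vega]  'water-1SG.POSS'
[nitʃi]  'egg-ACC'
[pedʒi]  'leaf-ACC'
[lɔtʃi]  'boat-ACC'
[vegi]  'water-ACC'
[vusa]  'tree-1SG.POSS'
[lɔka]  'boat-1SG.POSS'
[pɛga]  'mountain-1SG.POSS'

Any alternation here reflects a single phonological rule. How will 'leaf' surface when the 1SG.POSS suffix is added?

'mountain' shows [g] ~ [dʒ] at the end of the stem ([pɛga] vs [pɛdʒi]).
The stem 'water' ([vega], [vegi]) shows [g] unchanged in both environments, so [g] cannot be basic with [dʒ] derived before the ACC suffix.
The alternation reflects depalatalization: palato-alveolar /tʃ/, /dʒ/ and /ʃ/ become [k], [g] and [s] when no front vowel follows. /dʒ/ is underlying.
From [pedʒi] the stem 'leaf' is /pedʒ/; when no front vowel follows this yields [pega].

[pega]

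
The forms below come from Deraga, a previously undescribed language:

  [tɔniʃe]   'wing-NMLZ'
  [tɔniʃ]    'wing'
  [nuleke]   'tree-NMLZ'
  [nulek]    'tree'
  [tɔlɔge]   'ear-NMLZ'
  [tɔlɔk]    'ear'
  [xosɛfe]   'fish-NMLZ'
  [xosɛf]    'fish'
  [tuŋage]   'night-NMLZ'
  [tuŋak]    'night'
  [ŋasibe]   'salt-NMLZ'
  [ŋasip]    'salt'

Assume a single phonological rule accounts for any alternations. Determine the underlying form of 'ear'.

In [tɔlɔge] and [tɔlɔk] the final segment of 'ear' alternates: [g] ~ [k].
If /k/ were underlying and a rule turned it into [g] before the NMLZ suffix, 'tree' would also alternate; but it has [k] in both [nuleke] and [nulek].
So /g/ is underlying, and a rule of word-final obstruent devoicing — voiced obstruents become voiceless word-finally — gives [k].

/tɔlɔg/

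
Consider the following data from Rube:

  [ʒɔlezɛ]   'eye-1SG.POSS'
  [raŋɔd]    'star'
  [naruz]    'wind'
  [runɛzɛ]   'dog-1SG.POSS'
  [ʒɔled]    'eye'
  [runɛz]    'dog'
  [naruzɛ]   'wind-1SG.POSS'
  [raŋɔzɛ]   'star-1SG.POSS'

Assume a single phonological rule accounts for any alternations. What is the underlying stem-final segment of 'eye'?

/d/

The root 'eye' surfaces as [ʒɔled] and [ʒɔlezɛ], with a stem-final [d] ~ [z] alternation.
Compare 'wind', with invariant [z] in [naruz] and [naruzɛ]: an analysis with underlying /z/ and a rule producing [d] in isolation would wrongly predict alternation here too.
So /d/ is underlying, and a rule of intervocalic spirantization — voiced stops become fricatives between vowels — gives [z].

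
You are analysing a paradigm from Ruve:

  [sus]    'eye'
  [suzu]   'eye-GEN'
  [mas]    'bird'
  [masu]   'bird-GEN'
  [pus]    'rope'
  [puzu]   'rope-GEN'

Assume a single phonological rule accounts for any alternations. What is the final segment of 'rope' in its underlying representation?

/z/

In [pus] and [puzu] the final segment of 'rope' alternates: [s] ~ [z].
The stem 'bird' ([mas], [masu]) shows [s] unchanged in both environments, so [s] cannot be basic with [z] derived before the GEN suffix.
Therefore /z/ is basic and [s] is derived by word-final obstruent devoicing (voiced obstruents become voiceless word-finally).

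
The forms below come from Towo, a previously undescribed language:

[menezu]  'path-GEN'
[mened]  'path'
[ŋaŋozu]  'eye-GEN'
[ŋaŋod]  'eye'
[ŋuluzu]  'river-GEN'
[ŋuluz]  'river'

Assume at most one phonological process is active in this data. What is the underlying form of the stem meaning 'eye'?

/ŋaŋod/

The stem for 'eye' ends in [z] in [ŋaŋozu] but [d] in [ŋaŋod].
The stem 'river' ([ŋuluzu], [ŋuluz]) shows [z] unchanged in both environments, so [z] cannot be basic with [d] derived in isolation.
Therefore /d/ is basic and [z] is derived by intervocalic spirantization (voiced stops become fricatives between vowels).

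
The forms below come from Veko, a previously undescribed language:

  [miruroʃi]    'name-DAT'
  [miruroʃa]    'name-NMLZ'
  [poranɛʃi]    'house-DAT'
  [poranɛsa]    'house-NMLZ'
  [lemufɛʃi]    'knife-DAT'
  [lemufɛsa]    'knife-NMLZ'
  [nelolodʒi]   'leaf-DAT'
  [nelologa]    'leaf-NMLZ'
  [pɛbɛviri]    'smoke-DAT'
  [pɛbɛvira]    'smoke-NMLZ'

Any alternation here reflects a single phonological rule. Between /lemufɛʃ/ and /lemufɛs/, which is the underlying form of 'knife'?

'knife' shows [ʃ] ~ [s] at the end of the stem ([lemufɛʃi] vs [lemufɛsa]).
The stem 'name' ([miruroʃi], [miruroʃa]) shows [ʃ] unchanged in both environments, so [ʃ] cannot be basic with [s] derived before the NMLZ suffix.
So /s/ is underlying, and a rule of palatalization before a front vowel — /g/ and /s/ become palato-alveolar [dʒ] and [ʃ] before a front vowel — gives [ʃ].

/lemufɛs/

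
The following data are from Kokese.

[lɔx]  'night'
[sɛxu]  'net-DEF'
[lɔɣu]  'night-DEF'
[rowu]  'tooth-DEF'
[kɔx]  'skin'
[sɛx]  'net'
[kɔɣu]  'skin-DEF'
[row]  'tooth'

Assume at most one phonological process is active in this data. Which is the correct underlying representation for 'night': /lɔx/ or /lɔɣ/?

/lɔɣ/

The root 'night' surfaces as [lɔx] and [lɔɣu], with a stem-final [x] ~ [ɣ] alternation.
But 'net' keeps [x] in both environments ([sɛx], [sɛxu]), so there is no rule changing /x/ to [ɣ] before the DEF suffix.
The underlying segment must be /ɣ/; voiced obstruents become voiceless word-finally, yielding [x] there.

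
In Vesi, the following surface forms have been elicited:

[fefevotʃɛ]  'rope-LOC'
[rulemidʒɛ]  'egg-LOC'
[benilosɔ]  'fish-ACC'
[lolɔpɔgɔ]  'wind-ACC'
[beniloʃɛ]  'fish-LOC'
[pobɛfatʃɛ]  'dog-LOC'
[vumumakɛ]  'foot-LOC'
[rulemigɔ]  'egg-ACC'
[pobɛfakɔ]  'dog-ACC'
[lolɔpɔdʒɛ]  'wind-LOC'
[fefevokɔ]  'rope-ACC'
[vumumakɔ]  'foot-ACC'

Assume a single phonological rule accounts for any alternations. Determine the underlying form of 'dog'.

/pobɛfatʃ/

'dog' shows [k] ~ [tʃ] at the end of the stem ([pobɛfakɔ] vs [pobɛfatʃɛ]).
The stem 'foot' ([vumumakɔ], [vumumakɛ]) shows [k] unchanged in both environments, so [k] cannot be basic with [tʃ] derived before the LOC suffix.
So /tʃ/ is underlying, and a rule of depalatalization — palato-alveolar /tʃ/, /dʒ/ and /ʃ/ become [k], [g] and [s] when no front vowel follows — gives [k].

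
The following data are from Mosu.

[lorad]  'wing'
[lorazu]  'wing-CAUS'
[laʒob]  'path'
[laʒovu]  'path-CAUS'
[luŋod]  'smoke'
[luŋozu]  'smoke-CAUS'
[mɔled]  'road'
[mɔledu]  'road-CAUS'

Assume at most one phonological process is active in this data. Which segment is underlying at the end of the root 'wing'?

/z/

In [lorad] and [lorazu] the final segment of 'wing' alternates: [d] ~ [z].
If /d/ were underlying and a rule turned it into [z] before the CAUS suffix, 'road' would also alternate; but it has [d] in both [mɔled] and [mɔledu].
The alternation reflects word-final hardening: voiced fricatives become stops word-finally. /z/ is underlying.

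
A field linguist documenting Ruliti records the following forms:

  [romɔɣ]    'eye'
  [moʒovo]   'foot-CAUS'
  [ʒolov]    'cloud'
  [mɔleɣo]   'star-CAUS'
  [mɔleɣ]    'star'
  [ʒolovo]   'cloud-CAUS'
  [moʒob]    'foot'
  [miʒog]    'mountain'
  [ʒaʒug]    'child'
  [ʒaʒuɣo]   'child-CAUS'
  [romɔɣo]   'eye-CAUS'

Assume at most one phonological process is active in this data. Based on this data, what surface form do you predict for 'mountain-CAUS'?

In [ʒaʒug] and [ʒaʒuɣo] the final segment of 'child' alternates: [g] ~ [ɣ].
If /ɣ/ were underlying and a rule turned it into [g] in isolation, 'star' would also alternate; but it has [ɣ] in both [mɔleɣ] and [mɔleɣo].
The alternation reflects intervocalic spirantization: voiced stops become fricatives between vowels. /g/ is underlying.
From [miʒog] the stem 'mountain' is /miʒog/; between vowels this yields [miʒoɣo].

[miʒoɣo]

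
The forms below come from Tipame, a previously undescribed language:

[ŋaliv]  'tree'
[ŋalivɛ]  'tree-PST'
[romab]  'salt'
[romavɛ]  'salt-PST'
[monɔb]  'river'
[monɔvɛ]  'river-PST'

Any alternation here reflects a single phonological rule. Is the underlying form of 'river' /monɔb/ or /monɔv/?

The root 'river' surfaces as [monɔb] and [monɔvɛ], with a stem-final [b] ~ [v] alternation.
Compare 'tree', with invariant [v] in [ŋaliv] and [ŋalivɛ]: an analysis with underlying /v/ and a rule producing [b] in isolation would wrongly predict alternation here too.
The underlying segment must be /b/; voiced stops become fricatives between vowels, yielding [v] there.

/monɔb/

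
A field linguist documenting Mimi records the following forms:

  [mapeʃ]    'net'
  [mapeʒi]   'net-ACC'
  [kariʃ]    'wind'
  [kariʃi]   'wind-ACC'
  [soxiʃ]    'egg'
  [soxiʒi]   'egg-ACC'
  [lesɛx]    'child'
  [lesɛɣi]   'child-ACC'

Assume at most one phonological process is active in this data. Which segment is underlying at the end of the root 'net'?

The root 'net' surfaces as [mapeʃ] and [mapeʒi], with a stem-final [ʃ] ~ [ʒ] alternation.
But 'wind' keeps [ʃ] in both environments ([kariʃ], [kariʃi]), so there is no rule changing /ʃ/ to [ʒ] before the ACC suffix.
Therefore /ʒ/ is basic and [ʃ] is derived by word-final obstruent devoicing (voiced obstruents become voiceless word-finally).

/ʒ/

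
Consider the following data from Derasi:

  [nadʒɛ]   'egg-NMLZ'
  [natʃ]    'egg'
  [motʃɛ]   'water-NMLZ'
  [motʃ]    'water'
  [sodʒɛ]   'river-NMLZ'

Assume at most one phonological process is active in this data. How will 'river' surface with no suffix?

'egg' shows [dʒ] ~ [tʃ] at the end of the stem ([nadʒɛ] vs [natʃ]).
The stem 'water' ([motʃɛ], [motʃ]) shows [tʃ] unchanged in both environments, so [tʃ] cannot be basic with [dʒ] derived before the NMLZ suffix.
The underlying segment must be /dʒ/; voiced obstruents become voiceless word-finally, yielding [tʃ] there.
The one attested form of 'river', [sodʒɛ], shows underlying /sodʒ/. Applying the same rule word-finally gives [sotʃ].

[sotʃ]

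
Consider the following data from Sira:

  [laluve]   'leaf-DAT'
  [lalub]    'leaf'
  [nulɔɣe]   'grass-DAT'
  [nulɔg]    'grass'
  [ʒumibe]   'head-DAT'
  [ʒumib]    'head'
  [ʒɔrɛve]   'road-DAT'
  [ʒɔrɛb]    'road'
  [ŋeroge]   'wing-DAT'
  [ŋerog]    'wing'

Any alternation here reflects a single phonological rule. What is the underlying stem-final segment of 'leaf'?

The root 'leaf' surfaces as [laluve] and [lalub], with a stem-final [v] ~ [b] alternation.
If /b/ were underlying and a rule turned it into [v] before the DAT suffix, 'head' would also alternate; but it has [b] in both [ʒumibe] and [ʒumib].
The underlying segment must be /v/; voiced fricatives become stops word-finally, yielding [b] there.

/v/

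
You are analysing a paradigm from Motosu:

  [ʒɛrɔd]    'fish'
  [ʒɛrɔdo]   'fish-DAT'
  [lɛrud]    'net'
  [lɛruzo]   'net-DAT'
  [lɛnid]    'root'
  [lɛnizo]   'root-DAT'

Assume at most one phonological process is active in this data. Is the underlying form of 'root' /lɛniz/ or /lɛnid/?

'root' shows [d] ~ [z] at the end of the stem ([lɛnid] vs [lɛnizo]).
But 'fish' keeps [d] in both environments ([ʒɛrɔd], [ʒɛrɔdo]), so there is no rule changing /d/ to [z] before the DAT suffix.
So /z/ is underlying, and a rule of word-final hardening — voiced fricatives become stops word-finally — gives [d].

/lɛniz/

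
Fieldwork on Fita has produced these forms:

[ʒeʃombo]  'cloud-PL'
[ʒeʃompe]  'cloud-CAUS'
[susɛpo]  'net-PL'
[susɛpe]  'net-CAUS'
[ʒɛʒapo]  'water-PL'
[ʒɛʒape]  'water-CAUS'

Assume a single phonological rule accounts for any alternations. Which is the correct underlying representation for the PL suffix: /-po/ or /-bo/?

The PL morpheme has two allomorphs, [-bo] and [-po].
By contrast the CAUS suffix keeps its initial [p] throughout — that segment must be underlying.
The PL suffix is therefore /-bo/ underlyingly, with post-vocalic devoicing: voiced stops become voiceless after a vowel.

/-bo/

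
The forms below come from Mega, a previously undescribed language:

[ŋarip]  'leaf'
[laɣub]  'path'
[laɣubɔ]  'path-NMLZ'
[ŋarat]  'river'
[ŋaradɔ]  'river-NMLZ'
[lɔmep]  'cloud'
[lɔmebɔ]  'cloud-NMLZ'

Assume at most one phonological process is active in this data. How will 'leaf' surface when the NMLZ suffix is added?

[ŋaribɔ]

The root 'cloud' surfaces as [lɔmep] and [lɔmebɔ], with a stem-final [p] ~ [b] alternation.
The stem 'path' ([laɣub], [laɣubɔ]) shows [b] unchanged in both environments, so [b] cannot be basic with [p] derived in isolation.
Therefore /p/ is basic and [b] is derived by intervocalic voicing (voiceless stops become voiced between vowels).
The one attested form of 'leaf', [ŋarip], shows underlying /ŋarip/. Applying the same rule between vowels gives [ŋaribɔ].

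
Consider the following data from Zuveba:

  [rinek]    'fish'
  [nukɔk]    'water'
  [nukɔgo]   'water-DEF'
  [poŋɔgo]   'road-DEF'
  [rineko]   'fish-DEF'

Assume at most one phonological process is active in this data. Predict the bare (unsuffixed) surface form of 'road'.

[poŋɔk]

The stem for 'water' ends in [k] in [nukɔk] but [g] in [nukɔgo].
If /k/ were underlying and a rule turned it into [g] before the DEF suffix, 'fish' would also alternate; but it has [k] in both [rinek] and [rineko].
The alternation reflects word-final obstruent devoicing: voiced obstruents become voiceless word-finally. /g/ is underlying.
The one attested form of 'road', [poŋɔgo], shows underlying /poŋɔg/. Applying the same rule word-finally gives [poŋɔk].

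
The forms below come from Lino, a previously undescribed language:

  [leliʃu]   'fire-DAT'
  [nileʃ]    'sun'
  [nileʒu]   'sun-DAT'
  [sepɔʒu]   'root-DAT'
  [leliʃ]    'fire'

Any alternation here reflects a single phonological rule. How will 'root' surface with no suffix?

[sepɔʃ]

The root 'sun' surfaces as [nileʃ] and [nileʒu], with a stem-final [ʃ] ~ [ʒ] alternation.
If /ʃ/ were underlying and a rule turned it into [ʒ] before the DAT suffix, 'fire' would also alternate; but it has [ʃ] in both [leliʃ] and [leliʃu].
Therefore /ʒ/ is basic and [ʃ] is derived by word-final obstruent devoicing (voiced obstruents become voiceless word-finally).
The one attested form of 'root', [sepɔʒu], shows underlying /sepɔʒ/. Applying the same rule word-finally gives [sepɔʃ].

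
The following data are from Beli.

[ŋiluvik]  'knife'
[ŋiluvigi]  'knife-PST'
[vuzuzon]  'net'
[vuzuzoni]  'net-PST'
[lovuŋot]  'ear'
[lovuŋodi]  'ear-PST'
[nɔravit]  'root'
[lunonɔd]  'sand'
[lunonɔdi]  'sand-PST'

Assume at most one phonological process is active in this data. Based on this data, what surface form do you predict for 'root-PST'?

[nɔravidi]

The stem for 'ear' ends in [t] in [lovuŋot] but [d] in [lovuŋodi].
Compare 'sand', with invariant [d] in [lunonɔd] and [lunonɔdi]: an analysis with underlying /d/ and a rule producing [t] in isolation would wrongly predict alternation here too.
The underlying segment must be /t/; voiceless stops become voiced between vowels, yielding [d] there.
From [nɔravit] the stem 'root' is /nɔravit/; between vowels this yields [nɔravidi].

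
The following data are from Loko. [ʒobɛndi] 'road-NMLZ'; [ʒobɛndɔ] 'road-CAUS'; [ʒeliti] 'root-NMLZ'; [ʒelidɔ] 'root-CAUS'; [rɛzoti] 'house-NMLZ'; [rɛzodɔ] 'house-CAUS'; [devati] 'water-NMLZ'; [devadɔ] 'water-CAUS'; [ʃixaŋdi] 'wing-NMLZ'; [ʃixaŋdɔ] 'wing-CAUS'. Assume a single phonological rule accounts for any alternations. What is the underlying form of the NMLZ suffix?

The NMLZ suffix surfaces as [-di] and [-ti], depending on the final segment of the stem.
The CAUS suffix, which begins with [d], is invariant after every stem; so [d] is not altered by any rule here.
So the underlying form is /-ti/, and voiceless stops become voiced after a nasal.

/-ti/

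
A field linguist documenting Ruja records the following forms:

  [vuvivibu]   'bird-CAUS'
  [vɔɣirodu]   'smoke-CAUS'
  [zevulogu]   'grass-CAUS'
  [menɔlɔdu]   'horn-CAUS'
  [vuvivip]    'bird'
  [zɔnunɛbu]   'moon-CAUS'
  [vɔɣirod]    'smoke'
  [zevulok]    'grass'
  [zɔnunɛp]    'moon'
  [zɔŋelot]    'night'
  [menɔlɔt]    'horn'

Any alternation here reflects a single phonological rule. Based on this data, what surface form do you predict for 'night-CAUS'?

[zɔŋelodu]

In [menɔlɔt] and [menɔlɔdu] the final segment of 'horn' alternates: [t] ~ [d].
But 'smoke' keeps [d] in both environments ([vɔɣirod], [vɔɣirodu]), so there is no rule changing /d/ to [t] in isolation.
The alternation reflects intervocalic voicing: voiceless stops become voiced between vowels. /t/ is underlying.
From [zɔŋelot] the stem 'night' is /zɔŋelot/; between vowels this yields [zɔŋelodu].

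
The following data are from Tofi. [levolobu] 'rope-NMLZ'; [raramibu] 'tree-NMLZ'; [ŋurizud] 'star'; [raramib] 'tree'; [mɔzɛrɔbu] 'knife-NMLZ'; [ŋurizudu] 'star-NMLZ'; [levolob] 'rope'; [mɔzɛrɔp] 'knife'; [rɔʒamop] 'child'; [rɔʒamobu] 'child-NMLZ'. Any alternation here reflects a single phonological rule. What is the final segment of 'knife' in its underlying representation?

/p/

The root 'knife' surfaces as [mɔzɛrɔbu] and [mɔzɛrɔp], with a stem-final [b] ~ [p] alternation.
But 'tree' keeps [b] in both environments ([raramibu], [raramib]), so there is no rule changing /b/ to [p] in isolation.
The alternation reflects intervocalic voicing: voiceless stops become voiced between vowels. /p/ is underlying.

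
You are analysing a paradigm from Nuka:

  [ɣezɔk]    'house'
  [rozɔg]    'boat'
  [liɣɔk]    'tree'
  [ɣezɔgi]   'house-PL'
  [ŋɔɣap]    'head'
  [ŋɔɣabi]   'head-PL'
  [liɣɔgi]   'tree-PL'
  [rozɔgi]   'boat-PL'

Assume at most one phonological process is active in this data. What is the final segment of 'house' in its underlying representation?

'house' shows [g] ~ [k] at the end of the stem ([ɣezɔgi] vs [ɣezɔk]).
Compare 'boat', with invariant [g] in [rozɔgi] and [rozɔg]: an analysis with underlying /g/ and a rule producing [k] in isolation would wrongly predict alternation here too.
Therefore /k/ is basic and [g] is derived by intervocalic voicing (voiceless stops become voiced between vowels).

/k/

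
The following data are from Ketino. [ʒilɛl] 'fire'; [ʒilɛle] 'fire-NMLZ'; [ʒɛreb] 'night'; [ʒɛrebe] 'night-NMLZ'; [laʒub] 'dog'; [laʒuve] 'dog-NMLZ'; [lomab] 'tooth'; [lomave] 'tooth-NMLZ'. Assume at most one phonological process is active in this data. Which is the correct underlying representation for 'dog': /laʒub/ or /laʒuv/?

/laʒuv/

The root 'dog' surfaces as [laʒub] and [laʒuve], with a stem-final [b] ~ [v] alternation.
If /b/ were underlying and a rule turned it into [v] before the NMLZ suffix, 'night' would also alternate; but it has [b] in both [ʒɛreb] and [ʒɛrebe].
So /v/ is underlying, and a rule of word-final hardening — voiced fricatives become stops word-finally — gives [b].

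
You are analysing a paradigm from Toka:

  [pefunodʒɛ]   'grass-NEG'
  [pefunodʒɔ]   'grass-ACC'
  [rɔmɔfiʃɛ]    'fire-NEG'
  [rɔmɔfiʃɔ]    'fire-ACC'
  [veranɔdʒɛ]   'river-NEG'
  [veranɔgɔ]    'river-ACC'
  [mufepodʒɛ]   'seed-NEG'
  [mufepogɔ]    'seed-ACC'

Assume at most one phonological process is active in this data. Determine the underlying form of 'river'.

'river' shows [dʒ] ~ [g] at the end of the stem ([veranɔdʒɛ] vs [veranɔgɔ]).
If /dʒ/ were underlying and a rule turned it into [g] before the ACC suffix, 'grass' would also alternate; but it has [dʒ] in both [pefunodʒɛ] and [pefunodʒɔ].
Therefore /g/ is basic and [dʒ] is derived by palatalization before a front vowel (/g/ becomes palato-alveolar [dʒ] before a front vowel).
So 'river' = /veranɔg/.

/veranɔg/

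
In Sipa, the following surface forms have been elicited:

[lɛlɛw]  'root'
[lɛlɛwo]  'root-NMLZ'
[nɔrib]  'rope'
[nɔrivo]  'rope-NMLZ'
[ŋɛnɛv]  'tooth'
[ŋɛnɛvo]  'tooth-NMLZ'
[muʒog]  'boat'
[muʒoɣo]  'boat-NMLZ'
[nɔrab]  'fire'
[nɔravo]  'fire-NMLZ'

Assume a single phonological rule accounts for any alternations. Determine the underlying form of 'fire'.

/nɔrab/

'fire' shows [b] ~ [v] at the end of the stem ([nɔrab] vs [nɔravo]).
But 'tooth' keeps [v] in both environments ([ŋɛnɛv], [ŋɛnɛvo]), so there is no rule changing /v/ to [b] in isolation.
The alternation reflects intervocalic spirantization: voiced stops become fricatives between vowels. /b/ is underlying.
Hence 'fire' is /nɔrab/ underlyingly.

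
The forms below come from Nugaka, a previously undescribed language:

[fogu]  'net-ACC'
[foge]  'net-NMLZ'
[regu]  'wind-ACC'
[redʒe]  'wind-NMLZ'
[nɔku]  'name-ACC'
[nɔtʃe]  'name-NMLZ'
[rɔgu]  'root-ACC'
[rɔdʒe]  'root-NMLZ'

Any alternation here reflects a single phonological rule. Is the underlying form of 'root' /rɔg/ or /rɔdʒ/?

The stem for 'root' ends in [g] in [rɔgu] but [dʒ] in [rɔdʒe].
The stem 'net' ([fogu], [foge]) shows [g] unchanged in both environments, so [g] cannot be basic with [dʒ] derived before the NMLZ suffix.
Therefore /dʒ/ is basic and [g] is derived by depalatalization (palato-alveolar /tʃ/ and /dʒ/ become [k] and [g] when no front vowel follows).

/rɔdʒ/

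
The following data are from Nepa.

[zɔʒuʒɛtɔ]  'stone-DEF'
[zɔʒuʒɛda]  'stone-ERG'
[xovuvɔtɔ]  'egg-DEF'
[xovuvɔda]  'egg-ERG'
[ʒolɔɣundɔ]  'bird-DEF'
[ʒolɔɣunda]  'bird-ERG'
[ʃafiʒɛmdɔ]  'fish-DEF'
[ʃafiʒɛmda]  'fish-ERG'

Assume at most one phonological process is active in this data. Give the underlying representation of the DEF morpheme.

/-tɔ/

The DEF suffix surfaces as [-dɔ] and [-tɔ], depending on the final segment of the stem.
By contrast the ERG suffix keeps its initial [d] throughout — that segment must be underlying.
So the underlying form is /-tɔ/, and voiceless stops become voiced after a nasal.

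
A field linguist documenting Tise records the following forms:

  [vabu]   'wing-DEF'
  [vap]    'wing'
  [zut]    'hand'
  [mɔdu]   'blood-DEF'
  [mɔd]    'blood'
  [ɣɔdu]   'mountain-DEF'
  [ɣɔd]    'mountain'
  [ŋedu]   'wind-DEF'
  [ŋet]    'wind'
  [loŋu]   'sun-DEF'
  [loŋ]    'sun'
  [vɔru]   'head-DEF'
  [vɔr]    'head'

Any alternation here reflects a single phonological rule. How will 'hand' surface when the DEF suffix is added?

[zudu]

'wind' shows [d] ~ [t] at the end of the stem ([ŋedu] vs [ŋet]).
If /d/ were underlying and a rule turned it into [t] in isolation, 'blood' would also alternate; but it has [d] in both [mɔdu] and [mɔd].
So /t/ is underlying, and a rule of intervocalic voicing — voiceless stops become voiced between vowels — gives [d].
From [zut] the stem 'hand' is /zut/; between vowels this yields [zudu].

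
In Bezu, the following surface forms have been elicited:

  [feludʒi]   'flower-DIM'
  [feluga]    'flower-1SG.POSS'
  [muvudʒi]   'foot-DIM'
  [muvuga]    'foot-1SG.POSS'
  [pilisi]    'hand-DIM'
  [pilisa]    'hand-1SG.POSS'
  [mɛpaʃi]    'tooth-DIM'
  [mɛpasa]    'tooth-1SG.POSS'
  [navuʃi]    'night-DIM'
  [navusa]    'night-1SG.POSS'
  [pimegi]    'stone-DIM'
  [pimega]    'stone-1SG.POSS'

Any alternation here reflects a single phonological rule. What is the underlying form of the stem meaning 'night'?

In [navuʃi] and [navusa] the final segment of 'night' alternates: [ʃ] ~ [s].
Compare 'hand', with invariant [s] in [pilisi] and [pilisa]: an analysis with underlying /s/ and a rule producing [ʃ] before the DIM suffix would wrongly predict alternation here too.
Therefore /ʃ/ is basic and [s] is derived by depalatalization (palato-alveolar /dʒ/ and /ʃ/ become [g] and [s] when no front vowel follows).

/navuʃ/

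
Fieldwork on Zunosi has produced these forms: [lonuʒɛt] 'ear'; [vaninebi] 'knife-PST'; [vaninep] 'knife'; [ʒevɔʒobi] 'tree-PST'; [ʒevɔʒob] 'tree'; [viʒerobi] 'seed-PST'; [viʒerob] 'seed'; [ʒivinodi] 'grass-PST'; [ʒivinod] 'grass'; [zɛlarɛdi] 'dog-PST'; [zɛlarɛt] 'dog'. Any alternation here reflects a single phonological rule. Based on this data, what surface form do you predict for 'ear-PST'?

[lonuʒɛdi]

The stem for 'dog' ends in [d] in [zɛlarɛdi] but [t] in [zɛlarɛt].
The stem 'grass' ([ʒivinodi], [ʒivinod]) shows [d] unchanged in both environments, so [d] cannot be basic with [t] derived in isolation.
The underlying segment must be /t/; voiceless stops become voiced between vowels, yielding [d] there.
From [lonuʒɛt] the stem 'ear' is /lonuʒɛt/; between vowels this yields [lonuʒɛdi].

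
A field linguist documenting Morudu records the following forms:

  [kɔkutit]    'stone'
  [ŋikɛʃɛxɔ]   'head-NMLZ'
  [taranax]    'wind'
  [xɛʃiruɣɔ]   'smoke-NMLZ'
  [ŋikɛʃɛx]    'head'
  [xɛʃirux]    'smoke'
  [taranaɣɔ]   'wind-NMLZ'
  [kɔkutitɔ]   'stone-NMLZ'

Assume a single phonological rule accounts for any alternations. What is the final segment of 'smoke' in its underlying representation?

In [xɛʃiruɣɔ] and [xɛʃirux] the final segment of 'smoke' alternates: [ɣ] ~ [x].
Compare 'head', with invariant [x] in [ŋikɛʃɛxɔ] and [ŋikɛʃɛx]: an analysis with underlying /x/ and a rule producing [ɣ] before the NMLZ suffix would wrongly predict alternation here too.
The alternation reflects word-final obstruent devoicing: voiced obstruents become voiceless word-finally. /ɣ/ is underlying.

/ɣ/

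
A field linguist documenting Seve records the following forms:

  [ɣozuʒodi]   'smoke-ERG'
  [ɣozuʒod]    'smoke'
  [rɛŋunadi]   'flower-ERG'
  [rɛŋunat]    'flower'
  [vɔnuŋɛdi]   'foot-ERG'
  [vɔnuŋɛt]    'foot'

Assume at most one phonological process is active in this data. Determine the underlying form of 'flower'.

The stem for 'flower' ends in [d] in [rɛŋunadi] but [t] in [rɛŋunat].
But 'smoke' keeps [d] in both environments ([ɣozuʒodi], [ɣozuʒod]), so there is no rule changing /d/ to [t] in isolation.
So /t/ is underlying, and a rule of intervocalic voicing — voiceless stops become voiced between vowels — gives [d].

/rɛŋunat/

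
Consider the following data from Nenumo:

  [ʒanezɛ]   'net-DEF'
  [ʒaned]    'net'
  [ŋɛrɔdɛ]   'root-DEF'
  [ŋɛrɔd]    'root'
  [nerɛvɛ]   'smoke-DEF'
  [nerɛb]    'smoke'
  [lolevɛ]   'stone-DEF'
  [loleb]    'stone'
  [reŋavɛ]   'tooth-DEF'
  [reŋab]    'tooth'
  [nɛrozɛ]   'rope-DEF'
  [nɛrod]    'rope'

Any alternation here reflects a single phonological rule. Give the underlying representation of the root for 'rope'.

In [nɛrozɛ] and [nɛrod] the final segment of 'rope' alternates: [z] ~ [d].
If /d/ were underlying and a rule turned it into [z] before the DEF suffix, 'root' would also alternate; but it has [d] in both [ŋɛrɔdɛ] and [ŋɛrɔd].
So /z/ is underlying, and a rule of word-final hardening — voiced fricatives become stops word-finally — gives [d].
Hence 'rope' is /nɛroz/ underlyingly.

/nɛroz/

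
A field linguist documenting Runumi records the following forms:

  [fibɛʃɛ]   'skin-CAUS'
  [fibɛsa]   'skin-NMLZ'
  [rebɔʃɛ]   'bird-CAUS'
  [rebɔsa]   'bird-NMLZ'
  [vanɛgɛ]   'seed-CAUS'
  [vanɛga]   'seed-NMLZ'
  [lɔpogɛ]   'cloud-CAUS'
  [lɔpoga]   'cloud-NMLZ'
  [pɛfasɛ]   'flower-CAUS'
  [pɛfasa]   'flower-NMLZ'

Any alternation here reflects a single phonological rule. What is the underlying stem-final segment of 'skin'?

/ʃ/

In [fibɛʃɛ] and [fibɛsa] the final segment of 'skin' alternates: [ʃ] ~ [s].
But 'flower' keeps [s] in both environments ([pɛfasɛ], [pɛfasa]), so there is no rule changing /s/ to [ʃ] before the CAUS suffix.
Therefore /ʃ/ is basic and [s] is derived by depalatalization (palato-alveolar /ʃ/ becomes [s] when no front vowel follows).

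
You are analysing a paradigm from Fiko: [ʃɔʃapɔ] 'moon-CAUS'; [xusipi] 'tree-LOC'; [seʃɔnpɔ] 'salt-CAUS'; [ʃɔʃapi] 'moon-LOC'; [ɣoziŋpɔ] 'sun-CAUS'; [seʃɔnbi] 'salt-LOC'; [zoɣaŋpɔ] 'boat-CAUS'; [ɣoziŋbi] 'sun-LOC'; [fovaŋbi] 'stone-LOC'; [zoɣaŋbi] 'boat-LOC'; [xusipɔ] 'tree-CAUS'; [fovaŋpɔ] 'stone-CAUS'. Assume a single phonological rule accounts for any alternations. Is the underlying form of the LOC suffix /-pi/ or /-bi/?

/-bi/

The LOC morpheme has two allomorphs, [-bi] and [-pi].
By contrast the CAUS suffix keeps its initial [p] throughout — that segment must be underlying.
So the underlying form is /-bi/, and voiced stops become voiceless after a vowel.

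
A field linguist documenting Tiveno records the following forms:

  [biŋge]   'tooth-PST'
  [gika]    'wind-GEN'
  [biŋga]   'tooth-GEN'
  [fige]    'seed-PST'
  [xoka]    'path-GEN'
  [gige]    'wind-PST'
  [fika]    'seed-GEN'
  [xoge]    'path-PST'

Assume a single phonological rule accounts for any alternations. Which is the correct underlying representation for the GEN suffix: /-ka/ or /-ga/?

/-ka/

The GEN morpheme has two allomorphs, [-ga] and [-ka].
The PST suffix, which begins with [g], is invariant after every stem; so [g] is not altered by any rule here.
So the underlying form is /-ka/, and voiceless stops become voiced after a nasal.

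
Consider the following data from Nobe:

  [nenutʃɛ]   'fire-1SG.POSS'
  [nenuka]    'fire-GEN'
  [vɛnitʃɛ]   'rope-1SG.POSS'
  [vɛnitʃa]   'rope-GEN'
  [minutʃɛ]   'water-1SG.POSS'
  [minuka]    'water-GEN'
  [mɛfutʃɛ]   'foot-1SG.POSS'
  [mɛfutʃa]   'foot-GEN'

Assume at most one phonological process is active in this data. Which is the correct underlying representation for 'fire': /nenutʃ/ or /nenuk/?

/nenuk/

'fire' shows [tʃ] ~ [k] at the end of the stem ([nenutʃɛ] vs [nenuka]).
Compare 'foot', with invariant [tʃ] in [mɛfutʃɛ] and [mɛfutʃa]: an analysis with underlying /tʃ/ and a rule producing [k] before the GEN suffix would wrongly predict alternation here too.
The underlying segment must be /k/; /k/ becomes palato-alveolar [tʃ] before a front vowel, yielding [tʃ] there.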